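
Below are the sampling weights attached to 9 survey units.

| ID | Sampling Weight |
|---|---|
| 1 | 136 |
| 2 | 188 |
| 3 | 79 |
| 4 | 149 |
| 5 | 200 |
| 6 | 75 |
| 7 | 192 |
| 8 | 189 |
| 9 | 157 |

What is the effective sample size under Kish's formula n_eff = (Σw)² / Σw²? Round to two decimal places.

8.28

Σ wᵢ = 136 + 188 + 79 + 149 + 200 + 75 + 192 + 189 + 157 = 1365
Σ wᵢ² = 18496 + 35344 + 6241 + 22201 + 40000 + 5625 + 36864 + 35721 + 24649 = 225141
n_eff = 1365² / 225141 = 1863225 / 225141 = 8.2758138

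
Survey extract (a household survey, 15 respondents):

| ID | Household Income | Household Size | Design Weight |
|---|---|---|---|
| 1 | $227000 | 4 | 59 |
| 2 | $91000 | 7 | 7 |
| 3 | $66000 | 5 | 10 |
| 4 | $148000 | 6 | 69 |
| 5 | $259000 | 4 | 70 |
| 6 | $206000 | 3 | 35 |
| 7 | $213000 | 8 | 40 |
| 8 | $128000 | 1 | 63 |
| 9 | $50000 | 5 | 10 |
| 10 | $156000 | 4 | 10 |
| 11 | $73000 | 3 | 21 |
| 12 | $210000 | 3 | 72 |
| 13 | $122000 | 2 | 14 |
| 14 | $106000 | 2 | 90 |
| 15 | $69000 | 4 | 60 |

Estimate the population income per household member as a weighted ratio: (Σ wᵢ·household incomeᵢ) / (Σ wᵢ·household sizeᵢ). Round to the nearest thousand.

Σ wᵢ·y = 100927000
Σ wᵢ·x = 2334
Ratio = 100927000 / 2334 = 43242.074

43000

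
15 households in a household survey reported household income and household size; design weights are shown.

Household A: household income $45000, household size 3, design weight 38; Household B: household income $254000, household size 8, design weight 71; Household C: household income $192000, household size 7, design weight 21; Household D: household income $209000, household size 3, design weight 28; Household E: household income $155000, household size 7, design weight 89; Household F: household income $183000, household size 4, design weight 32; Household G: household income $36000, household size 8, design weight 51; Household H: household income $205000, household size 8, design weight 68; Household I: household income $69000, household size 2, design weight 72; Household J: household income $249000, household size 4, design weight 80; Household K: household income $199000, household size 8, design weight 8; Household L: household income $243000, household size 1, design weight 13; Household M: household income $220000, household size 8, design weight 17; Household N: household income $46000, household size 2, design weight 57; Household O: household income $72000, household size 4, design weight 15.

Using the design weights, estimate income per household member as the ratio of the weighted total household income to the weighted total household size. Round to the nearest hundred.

29500

Σ wᵢ·y = 102136000
Σ wᵢ·x = 3467
Ratio = 102136000 / 3467 = 29459.475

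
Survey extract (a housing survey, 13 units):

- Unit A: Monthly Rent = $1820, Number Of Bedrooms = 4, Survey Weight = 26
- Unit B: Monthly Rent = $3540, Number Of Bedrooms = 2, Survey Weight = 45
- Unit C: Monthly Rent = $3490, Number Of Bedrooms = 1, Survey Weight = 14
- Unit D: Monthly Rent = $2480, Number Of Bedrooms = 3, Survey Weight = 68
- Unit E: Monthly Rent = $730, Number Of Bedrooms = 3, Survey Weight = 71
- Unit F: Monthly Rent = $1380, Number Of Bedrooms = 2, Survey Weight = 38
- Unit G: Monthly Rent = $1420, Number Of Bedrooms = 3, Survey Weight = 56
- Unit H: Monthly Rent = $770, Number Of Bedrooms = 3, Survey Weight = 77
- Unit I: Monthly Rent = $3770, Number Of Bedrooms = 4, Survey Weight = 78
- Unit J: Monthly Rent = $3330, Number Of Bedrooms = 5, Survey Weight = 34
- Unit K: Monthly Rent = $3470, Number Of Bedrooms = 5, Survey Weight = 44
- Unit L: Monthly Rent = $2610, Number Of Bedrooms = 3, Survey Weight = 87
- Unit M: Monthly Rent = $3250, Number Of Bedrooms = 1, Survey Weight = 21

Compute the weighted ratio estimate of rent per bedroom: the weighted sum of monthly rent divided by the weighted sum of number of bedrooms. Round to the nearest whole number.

731

Σ wᵢ·y = 1522480
Σ wᵢ·x = 2084
Ratio = 1522480 / 2084 = 730.55662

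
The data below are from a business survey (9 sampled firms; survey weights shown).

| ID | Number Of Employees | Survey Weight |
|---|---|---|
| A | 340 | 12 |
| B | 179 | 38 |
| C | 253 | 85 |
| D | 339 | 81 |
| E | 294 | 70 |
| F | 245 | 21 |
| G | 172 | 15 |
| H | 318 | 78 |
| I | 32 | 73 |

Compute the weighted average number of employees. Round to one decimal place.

Weighted sum = 340×12 + 179×38 + 253×85 + 339×81 + 294×70 + 245×21 + 172×15 + 318×78 + 32×73
  = 4080 + 6802 + 21505 + 27459 + 20580 + 5145 + 2580 + 24804 + 2336 = 115291
Sum of weights = 12 + 38 + 85 + 81 + 70 + 21 + 15 + 78 + 73 = 473
Weighted mean = 115291 / 473 = 243.74419

243.7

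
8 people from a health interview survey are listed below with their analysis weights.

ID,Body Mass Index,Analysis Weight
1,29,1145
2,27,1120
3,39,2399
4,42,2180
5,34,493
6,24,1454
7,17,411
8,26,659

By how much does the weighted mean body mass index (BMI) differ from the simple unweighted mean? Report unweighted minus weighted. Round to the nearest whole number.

Unweighted sum = 29 + 27 + 39 + 42 + 34 + 24 + 17 + 26 = 238
Unweighted mean = 238 / 8 = 29.75
Weighted sum = 29×1145 + 27×1120 + 39×2399 + 42×2180 + 34×493 + 24×1454 + 17×411 + 26×659
  = 33205 + 30240 + 93561 + 91560 + 16762 + 34896 + 6987 + 17134 = 324345
Sum of weights = 9861
Weighted mean = 324345 / 9861 = 32.891695
Difference (unweighted minus weighted) = -3.1416946

-3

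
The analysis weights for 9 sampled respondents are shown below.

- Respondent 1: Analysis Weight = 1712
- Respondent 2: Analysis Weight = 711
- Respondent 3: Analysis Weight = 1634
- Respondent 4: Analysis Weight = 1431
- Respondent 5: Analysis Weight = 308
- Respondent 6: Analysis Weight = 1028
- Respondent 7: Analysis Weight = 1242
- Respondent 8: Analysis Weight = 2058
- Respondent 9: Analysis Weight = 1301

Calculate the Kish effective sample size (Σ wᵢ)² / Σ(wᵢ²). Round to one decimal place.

7.8

Σ wᵢ = 11425
Σ wᵢ² = 2930944 + 505521 + 2669956 + 2047761 + 94864 + 1056784 + 1542564 + 4235364 + 1692601 = 16776359
n_eff = 11425² / 16776359 = 130530625 / 16776359 = 7.780629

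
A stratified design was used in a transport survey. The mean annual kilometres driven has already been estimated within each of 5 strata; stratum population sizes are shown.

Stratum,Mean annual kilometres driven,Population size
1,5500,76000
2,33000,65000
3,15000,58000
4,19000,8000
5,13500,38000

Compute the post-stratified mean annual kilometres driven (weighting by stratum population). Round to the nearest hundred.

Σ Nₕ·x̄ₕ = 5500×76000 + 33000×65000 + 15000×58000 + 19000×8000 + 13500×38000
  = 418000000 + 2145000000 + 870000000 + 152000000 + 513000000 = 4098000000
Σ Nₕ = 76000 + 65000 + 58000 + 8000 + 38000 = 245000
Overall mean = 4098000000 / 245000 = 16726.531

16700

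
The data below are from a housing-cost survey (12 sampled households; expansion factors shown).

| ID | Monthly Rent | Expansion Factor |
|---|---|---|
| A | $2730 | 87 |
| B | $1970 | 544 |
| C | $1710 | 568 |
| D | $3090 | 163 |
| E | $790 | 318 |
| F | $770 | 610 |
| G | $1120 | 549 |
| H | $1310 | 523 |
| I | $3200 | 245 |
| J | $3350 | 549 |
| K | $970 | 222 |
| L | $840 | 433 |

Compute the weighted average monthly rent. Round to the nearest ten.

1660

Weighted sum = 2730×87 + 1970×544 + 1710×568 + 3090×163 + 790×318 + 770×610 + 1120×549 + 1310×523 + 3200×245 + 3350×549 + 970×222 + 840×433
  = 8007280
Sum of weights = 87 + 544 + 568 + 163 + 318 + 610 + 549 + 523 + 245 + 549 + 222 + 433 = 4811
Weighted mean = 8007280 / 4811 = 1664.3692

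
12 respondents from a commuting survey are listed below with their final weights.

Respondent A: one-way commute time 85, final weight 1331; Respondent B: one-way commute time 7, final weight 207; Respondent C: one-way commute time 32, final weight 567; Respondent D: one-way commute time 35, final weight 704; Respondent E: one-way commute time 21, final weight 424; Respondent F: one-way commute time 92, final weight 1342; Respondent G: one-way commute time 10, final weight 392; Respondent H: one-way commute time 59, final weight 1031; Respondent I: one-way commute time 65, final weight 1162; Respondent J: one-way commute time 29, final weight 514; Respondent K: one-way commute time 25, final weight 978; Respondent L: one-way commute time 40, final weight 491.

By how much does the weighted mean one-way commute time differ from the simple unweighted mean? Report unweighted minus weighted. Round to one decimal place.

-11.8

Unweighted sum = 85 + 7 + 32 + 35 + 21 + 92 + 10 + 59 + 65 + 29 + 25 + 40 = 500
Unweighted mean = 500 / 12 = 41.666667
Weighted sum = 85×1331 + 7×207 + 32×567 + 35×704 + 21×424 + 92×1342 + 10×392 + 59×1031 + 65×1162 + 29×514 + 25×978 + 40×491
  = 489011
Sum of weights = 1331 + 207 + 567 + 704 + 424 + 1342 + 392 + 1031 + 1162 + 514 + 978 + 491 = 9143
Weighted mean = 489011 / 9143 = 53.484742
Difference (unweighted minus weighted) = -11.818076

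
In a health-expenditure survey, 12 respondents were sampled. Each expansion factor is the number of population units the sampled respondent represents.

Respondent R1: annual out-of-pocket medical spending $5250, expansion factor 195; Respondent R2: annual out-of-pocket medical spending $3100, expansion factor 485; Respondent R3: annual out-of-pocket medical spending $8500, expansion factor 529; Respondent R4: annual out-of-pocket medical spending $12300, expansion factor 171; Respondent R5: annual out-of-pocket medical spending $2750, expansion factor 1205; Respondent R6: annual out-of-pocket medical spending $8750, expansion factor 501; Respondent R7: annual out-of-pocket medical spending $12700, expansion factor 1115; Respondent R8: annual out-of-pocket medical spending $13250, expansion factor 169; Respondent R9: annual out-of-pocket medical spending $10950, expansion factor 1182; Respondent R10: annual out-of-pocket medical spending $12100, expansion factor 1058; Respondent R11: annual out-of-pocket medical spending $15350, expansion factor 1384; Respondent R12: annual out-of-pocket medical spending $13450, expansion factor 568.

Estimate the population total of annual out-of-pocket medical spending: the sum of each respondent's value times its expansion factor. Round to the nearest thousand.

Weighted total = 5250×195 + 3100×485 + 8500×529 + 12300×171 + 2750×1205 + 8750×501 + 12700×1115 + 13250×169 + 10950×1182 + 12100×1058 + 15350×1384 + 13450×568
  = 1023750 + 1503500 + 4496500 + 2103300 + 3313750 + 4383750 + 14160500 + 2239250 + 12942900 + 12801800 + 21244400 + 7639600 = 87853000

87853000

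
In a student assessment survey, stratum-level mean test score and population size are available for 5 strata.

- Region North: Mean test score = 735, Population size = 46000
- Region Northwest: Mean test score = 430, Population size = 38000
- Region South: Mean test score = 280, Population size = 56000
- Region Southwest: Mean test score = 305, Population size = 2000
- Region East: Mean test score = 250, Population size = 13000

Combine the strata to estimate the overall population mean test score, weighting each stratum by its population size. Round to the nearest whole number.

Σ Nₕ·x̄ₕ = 69690000
Σ Nₕ = 46000 + 38000 + 56000 + 2000 + 13000 = 155000
Overall mean = 69690000 / 155000 = 449.6129

450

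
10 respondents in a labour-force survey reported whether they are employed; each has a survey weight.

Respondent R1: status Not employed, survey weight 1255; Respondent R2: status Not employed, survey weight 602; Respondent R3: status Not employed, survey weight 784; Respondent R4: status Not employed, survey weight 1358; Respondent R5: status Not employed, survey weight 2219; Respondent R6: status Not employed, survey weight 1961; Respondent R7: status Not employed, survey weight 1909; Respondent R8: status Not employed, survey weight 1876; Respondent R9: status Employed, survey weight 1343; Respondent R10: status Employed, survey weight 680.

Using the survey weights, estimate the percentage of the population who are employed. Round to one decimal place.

Sum of weights for 'Employed' = 1343 + 680 = 2023
Total weight = 1255 + 602 + 784 + 1358 + 2219 + 1961 + 1909 + 1876 + 1343 + 680 = 13987
Weighted proportion = 2023 / 13987 = 0.1446343 → 14.46343%

14.5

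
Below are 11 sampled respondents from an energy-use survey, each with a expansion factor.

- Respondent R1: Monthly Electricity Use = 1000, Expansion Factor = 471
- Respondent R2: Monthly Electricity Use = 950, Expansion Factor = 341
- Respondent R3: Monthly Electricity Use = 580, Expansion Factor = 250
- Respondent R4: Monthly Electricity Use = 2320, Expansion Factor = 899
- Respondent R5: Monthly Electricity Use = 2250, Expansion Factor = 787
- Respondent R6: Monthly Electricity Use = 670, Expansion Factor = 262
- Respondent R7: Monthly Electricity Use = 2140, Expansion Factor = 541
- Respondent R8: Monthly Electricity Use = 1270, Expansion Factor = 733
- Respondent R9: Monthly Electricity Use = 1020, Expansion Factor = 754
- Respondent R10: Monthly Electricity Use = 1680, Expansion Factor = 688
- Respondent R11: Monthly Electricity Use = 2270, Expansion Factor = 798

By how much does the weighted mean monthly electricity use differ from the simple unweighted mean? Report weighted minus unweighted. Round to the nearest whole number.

187

Unweighted sum = 1000 + 950 + 580 + 2320 + 2250 + 670 + 2140 + 1270 + 1020 + 1680 + 2270 = 16150
Unweighted mean = 16150 / 11 = 1468.1818
Weighted sum = 1000×471 + 950×341 + 580×250 + 2320×899 + 2250×787 + 670×262 + 2140×541 + 1270×733 + 1020×754 + 1680×688 + 2270×798
  = 10796950
Sum of weights = 471 + 341 + 250 + 899 + 787 + 262 + 541 + 733 + 754 + 688 + 798 = 6524
Weighted mean = 10796950 / 6524 = 1654.9586
Difference (weighted minus unweighted) = 186.7768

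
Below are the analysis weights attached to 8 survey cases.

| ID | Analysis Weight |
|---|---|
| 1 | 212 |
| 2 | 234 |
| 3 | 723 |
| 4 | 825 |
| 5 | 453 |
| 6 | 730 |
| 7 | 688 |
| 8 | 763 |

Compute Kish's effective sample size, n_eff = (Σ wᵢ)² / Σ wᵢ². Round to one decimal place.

6.9

Σ wᵢ = 4628
Σ wᵢ² = 44944 + 54756 + 522729 + 680625 + 205209 + 532900 + 473344 + 582169 = 3096676
n_eff = 4628² / 3096676 = 21418384 / 3096676 = 6.9165725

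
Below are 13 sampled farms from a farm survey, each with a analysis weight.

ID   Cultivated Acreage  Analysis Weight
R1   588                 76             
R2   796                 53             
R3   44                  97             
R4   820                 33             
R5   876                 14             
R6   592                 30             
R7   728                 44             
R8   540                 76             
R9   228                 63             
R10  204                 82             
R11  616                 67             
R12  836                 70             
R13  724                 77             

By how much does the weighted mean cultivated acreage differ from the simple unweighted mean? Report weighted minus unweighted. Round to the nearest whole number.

Unweighted sum = 7592
Unweighted mean = 7592 / 13 = 584
Weighted sum = 407932
Sum of weights = 782
Weighted mean = 407932 / 782 = 521.65217
Difference (weighted minus unweighted) = -62.347826

-62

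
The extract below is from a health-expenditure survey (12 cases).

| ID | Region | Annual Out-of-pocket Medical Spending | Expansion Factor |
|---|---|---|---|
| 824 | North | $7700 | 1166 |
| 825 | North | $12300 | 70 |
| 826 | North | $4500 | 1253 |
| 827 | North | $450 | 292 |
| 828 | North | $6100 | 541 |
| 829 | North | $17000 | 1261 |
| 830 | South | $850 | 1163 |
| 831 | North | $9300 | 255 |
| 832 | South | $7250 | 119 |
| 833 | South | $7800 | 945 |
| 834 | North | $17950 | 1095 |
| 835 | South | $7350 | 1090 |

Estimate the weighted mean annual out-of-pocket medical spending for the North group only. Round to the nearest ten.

10510

North rows: 824, 825, 826, 827, 828, 829, 831, 834
Weighted sum = 7700×1166 + 12300×70 + 4500×1253 + 450×292 + 6100×541 + 17000×1261 + 9300×255 + 17950×1095
  = 8978200 + 861000 + 5638500 + 131400 + 3300100 + 21437000 + 2371500 + 19655250 = 62372950
Sum of weights = 5933
Weighted mean = 62372950 / 5933 = 10512.886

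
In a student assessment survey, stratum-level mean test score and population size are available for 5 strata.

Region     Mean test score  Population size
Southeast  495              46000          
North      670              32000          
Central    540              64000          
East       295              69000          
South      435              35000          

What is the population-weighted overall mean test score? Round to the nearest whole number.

Σ Nₕ·x̄ₕ = 495×46000 + 670×32000 + 540×64000 + 295×69000 + 435×35000
  = 22770000 + 21440000 + 34560000 + 20355000 + 15225000 = 114350000
Σ Nₕ = 246000
Overall mean = 114350000 / 246000 = 464.8374

465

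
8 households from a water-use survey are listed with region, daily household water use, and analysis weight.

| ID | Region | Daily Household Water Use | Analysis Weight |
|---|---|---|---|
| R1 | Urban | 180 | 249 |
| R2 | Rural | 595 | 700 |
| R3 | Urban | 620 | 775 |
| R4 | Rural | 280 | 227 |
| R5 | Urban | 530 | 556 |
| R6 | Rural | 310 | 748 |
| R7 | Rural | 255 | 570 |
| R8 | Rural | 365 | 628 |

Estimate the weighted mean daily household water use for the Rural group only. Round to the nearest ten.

Rural rows: R2, R4, R6, R7, R8
Weighted sum = 595×700 + 280×227 + 310×748 + 255×570 + 365×628
  = 1086510
Sum of weights = 700 + 227 + 748 + 570 + 628 = 2873
Weighted mean = 1086510 / 2873 = 378.1796

380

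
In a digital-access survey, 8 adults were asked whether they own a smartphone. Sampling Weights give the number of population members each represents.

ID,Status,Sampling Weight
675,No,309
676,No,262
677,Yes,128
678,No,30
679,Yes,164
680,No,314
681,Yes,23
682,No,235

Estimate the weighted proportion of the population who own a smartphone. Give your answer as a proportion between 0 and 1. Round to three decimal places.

Sum of weights for 'Yes' = 128 + 164 + 23 = 315
Total weight = 309 + 262 + 128 + 30 + 164 + 314 + 23 + 235 = 1465
Weighted proportion = 315 / 1465 = 0.21501706

0.215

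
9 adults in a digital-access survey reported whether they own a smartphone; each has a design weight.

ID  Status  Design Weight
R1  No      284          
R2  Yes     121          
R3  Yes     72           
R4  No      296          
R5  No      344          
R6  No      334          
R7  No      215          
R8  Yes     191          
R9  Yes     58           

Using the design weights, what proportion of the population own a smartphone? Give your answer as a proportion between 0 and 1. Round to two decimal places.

Sum of weights for 'Yes' = 121 + 72 + 191 + 58 = 442
Total weight = 1915
Weighted proportion = 442 / 1915 = 0.2308094

0.23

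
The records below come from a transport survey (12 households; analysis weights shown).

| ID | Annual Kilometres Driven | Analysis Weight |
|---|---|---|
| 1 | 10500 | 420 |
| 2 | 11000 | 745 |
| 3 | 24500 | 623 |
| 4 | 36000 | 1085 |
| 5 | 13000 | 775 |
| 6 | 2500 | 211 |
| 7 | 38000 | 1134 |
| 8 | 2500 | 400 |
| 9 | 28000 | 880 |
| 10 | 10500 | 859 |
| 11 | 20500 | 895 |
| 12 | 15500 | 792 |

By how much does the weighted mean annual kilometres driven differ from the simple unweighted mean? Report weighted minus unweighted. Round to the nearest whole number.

3372

Unweighted sum = 10500 + 11000 + 24500 + 36000 + 13000 + 2500 + 38000 + 2500 + 28000 + 10500 + 20500 + 15500 = 212500
Unweighted mean = 212500 / 12 = 17708.333
Weighted sum = 185906000
Sum of weights = 8819
Weighted mean = 185906000 / 8819 = 21080.168
Difference (weighted minus unweighted) = 3371.8345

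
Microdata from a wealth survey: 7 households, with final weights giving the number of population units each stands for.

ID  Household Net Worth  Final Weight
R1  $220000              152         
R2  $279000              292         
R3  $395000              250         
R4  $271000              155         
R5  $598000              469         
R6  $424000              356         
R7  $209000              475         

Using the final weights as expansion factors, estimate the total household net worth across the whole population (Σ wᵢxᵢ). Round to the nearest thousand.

Weighted total = 220000×152 + 279000×292 + 395000×250 + 271000×155 + 598000×469 + 424000×356 + 209000×475
  = 786344000

786344000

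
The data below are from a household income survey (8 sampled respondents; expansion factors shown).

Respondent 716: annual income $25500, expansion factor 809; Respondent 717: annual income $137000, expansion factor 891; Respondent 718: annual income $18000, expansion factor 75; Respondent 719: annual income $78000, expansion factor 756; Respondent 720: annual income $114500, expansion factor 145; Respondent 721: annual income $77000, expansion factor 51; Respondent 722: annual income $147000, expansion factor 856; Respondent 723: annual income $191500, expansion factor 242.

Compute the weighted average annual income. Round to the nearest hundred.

103500

Weighted sum = 25500×809 + 137000×891 + 18000×75 + 78000×756 + 114500×145 + 77000×51 + 147000×856 + 191500×242
  = 20629500 + 122067000 + 1350000 + 58968000 + 16602500 + 3927000 + 125832000 + 46343000 = 395719000
Sum of weights = 809 + 891 + 75 + 756 + 145 + 51 + 856 + 242 = 3825
Weighted mean = 395719000 / 3825 = 103455.95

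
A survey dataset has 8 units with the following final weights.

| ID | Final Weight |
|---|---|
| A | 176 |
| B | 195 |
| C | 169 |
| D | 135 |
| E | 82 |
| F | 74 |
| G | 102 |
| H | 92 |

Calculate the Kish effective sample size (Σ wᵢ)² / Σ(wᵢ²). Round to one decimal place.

Σ wᵢ = 176 + 195 + 169 + 135 + 82 + 74 + 102 + 92 = 1025
Σ wᵢ² = 30976 + 38025 + 28561 + 18225 + 6724 + 5476 + 10404 + 8464 = 146855
n_eff = 1025² / 146855 = 1050625 / 146855 = 7.1541657

7.2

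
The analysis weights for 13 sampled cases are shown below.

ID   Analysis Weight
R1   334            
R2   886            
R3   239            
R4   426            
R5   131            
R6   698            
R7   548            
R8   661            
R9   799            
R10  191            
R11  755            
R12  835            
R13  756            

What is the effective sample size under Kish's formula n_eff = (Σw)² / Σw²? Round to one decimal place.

10.8

Σ wᵢ = 7259
Σ wᵢ² = 4890407
n_eff = 7259² / 4890407 = 52693081 / 4890407 = 10.774784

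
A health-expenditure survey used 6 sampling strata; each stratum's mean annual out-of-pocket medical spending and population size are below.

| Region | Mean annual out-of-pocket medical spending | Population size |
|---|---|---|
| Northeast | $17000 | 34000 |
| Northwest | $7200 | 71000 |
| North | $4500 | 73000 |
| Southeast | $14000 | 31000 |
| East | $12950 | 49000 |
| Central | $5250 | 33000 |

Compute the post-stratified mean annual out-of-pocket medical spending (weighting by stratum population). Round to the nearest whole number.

9139

Σ Nₕ·x̄ₕ = 17000×34000 + 7200×71000 + 4500×73000 + 14000×31000 + 12950×49000 + 5250×33000
  = 578000000 + 511200000 + 328500000 + 434000000 + 634550000 + 173250000 = 2659500000
Σ Nₕ = 34000 + 71000 + 73000 + 31000 + 49000 + 33000 = 291000
Overall mean = 2659500000 / 291000 = 9139.1753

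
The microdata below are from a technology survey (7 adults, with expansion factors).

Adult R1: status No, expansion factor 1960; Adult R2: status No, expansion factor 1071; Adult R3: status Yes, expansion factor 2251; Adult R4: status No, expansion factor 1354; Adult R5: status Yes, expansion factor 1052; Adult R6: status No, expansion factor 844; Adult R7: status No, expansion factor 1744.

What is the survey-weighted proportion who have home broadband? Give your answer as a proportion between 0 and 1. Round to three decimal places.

0.321

Sum of weights for 'Yes' = 2251 + 1052 = 3303
Total weight = 10276
Weighted proportion = 3303 / 10276 = 0.32142857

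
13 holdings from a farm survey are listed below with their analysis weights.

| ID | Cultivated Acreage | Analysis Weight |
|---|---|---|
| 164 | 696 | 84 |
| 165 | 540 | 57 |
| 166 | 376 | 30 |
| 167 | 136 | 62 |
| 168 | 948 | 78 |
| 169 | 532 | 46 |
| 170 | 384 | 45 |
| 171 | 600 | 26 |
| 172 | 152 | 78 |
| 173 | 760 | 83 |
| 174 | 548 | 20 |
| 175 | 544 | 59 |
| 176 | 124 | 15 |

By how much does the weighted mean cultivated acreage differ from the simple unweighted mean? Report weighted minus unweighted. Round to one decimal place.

39.5

Unweighted sum = 6340
Unweighted mean = 6340 / 13 = 487.69231
Weighted sum = 360104
Sum of weights = 683
Weighted mean = 360104 / 683 = 527.23865
Difference (weighted minus unweighted) = 39.546345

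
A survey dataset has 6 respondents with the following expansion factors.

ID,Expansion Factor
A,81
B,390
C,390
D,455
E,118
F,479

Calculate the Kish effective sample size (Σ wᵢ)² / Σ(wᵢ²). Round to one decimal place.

4.8

Σ wᵢ = 81 + 390 + 390 + 455 + 118 + 479 = 1913
Σ wᵢ² = 6561 + 152100 + 152100 + 207025 + 13924 + 229441 = 761151
n_eff = 1913² / 761151 = 3659569 / 761151 = 4.8079409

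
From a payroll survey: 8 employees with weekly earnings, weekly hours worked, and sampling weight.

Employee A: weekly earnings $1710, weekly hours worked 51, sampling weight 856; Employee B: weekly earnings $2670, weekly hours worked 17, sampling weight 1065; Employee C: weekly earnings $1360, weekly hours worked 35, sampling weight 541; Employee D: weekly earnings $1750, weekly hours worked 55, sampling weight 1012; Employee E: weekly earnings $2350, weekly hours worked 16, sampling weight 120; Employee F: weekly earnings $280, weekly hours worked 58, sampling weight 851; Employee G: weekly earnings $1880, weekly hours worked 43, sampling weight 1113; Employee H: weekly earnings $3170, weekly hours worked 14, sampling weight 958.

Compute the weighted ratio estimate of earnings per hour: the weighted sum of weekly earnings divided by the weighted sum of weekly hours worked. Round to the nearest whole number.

Σ wᵢ·y = 1710×856 + 2670×1065 + 1360×541 + 1750×1012 + 2350×120 + 280×851 + 1880×1113 + 3170×958
  = 1463760 + 2843550 + 735760 + 1771000 + 282000 + 238280 + 2092440 + 3036860 = 12463650
Σ wᵢ·x = 51×856 + 17×1065 + 35×541 + 55×1012 + 16×120 + 58×851 + 43×1113 + 14×958
  = 248905
Ratio = 12463650 / 248905 = 50.073924

50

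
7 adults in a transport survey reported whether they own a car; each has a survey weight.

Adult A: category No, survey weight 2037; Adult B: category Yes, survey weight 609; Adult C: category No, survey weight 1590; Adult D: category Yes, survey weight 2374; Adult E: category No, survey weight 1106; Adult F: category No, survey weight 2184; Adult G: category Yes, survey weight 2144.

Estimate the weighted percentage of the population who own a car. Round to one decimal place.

42.6

Sum of weights for 'Yes' = 609 + 2374 + 2144 = 5127
Total weight = 2037 + 609 + 1590 + 2374 + 1106 + 2184 + 2144 = 12044
Weighted proportion = 5127 / 12044 = 0.42568914 → 42.568914%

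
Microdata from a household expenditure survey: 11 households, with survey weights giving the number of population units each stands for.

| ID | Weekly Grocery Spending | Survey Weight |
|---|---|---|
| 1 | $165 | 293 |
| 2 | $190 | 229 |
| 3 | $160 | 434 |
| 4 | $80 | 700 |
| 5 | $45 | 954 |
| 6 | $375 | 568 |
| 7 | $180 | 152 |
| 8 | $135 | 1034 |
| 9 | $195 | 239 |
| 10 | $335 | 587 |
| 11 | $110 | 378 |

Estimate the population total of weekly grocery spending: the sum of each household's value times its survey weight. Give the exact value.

Weighted total = 165×293 + 190×229 + 160×434 + 80×700 + 45×954 + 375×568 + 180×152 + 135×1034 + 195×239 + 335×587 + 110×378
  = 925005

925005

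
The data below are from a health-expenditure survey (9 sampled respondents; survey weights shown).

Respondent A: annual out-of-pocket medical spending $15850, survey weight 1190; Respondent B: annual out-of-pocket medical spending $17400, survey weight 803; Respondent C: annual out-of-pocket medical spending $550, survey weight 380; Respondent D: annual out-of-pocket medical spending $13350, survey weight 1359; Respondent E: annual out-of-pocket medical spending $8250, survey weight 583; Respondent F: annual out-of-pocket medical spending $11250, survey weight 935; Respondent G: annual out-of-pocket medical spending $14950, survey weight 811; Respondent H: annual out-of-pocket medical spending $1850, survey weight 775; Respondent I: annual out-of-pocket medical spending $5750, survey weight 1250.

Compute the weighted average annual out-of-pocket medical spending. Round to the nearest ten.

Weighted sum = 87259550
Sum of weights = 1190 + 803 + 380 + 1359 + 583 + 935 + 811 + 775 + 1250 = 8086
Weighted mean = 87259550 / 8086 = 10791.436

10790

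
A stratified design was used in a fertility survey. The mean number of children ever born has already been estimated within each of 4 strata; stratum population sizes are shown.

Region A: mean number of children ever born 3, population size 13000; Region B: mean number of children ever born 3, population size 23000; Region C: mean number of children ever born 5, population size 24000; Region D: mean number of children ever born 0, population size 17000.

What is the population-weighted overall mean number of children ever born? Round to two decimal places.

2.96

Σ Nₕ·x̄ₕ = 228000
Σ Nₕ = 77000
Overall mean = 228000 / 77000 = 2.961039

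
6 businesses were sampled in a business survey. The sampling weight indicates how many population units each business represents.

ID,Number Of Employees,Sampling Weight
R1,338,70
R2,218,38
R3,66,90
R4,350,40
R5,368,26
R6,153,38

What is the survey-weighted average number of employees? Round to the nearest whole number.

Weighted sum = 338×70 + 218×38 + 66×90 + 350×40 + 368×26 + 153×38
  = 23660 + 8284 + 5940 + 14000 + 9568 + 5814 = 67266
Sum of weights = 70 + 38 + 90 + 40 + 26 + 38 = 302
Weighted mean = 67266 / 302 = 222.7351

223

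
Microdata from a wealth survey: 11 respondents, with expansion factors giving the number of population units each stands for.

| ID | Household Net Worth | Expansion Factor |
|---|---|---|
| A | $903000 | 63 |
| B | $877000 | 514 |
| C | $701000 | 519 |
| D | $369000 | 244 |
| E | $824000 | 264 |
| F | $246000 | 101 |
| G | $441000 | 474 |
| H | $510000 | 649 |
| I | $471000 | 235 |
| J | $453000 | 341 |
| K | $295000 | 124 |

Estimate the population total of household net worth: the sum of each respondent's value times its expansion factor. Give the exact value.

2045666000

Weighted total = 2045666000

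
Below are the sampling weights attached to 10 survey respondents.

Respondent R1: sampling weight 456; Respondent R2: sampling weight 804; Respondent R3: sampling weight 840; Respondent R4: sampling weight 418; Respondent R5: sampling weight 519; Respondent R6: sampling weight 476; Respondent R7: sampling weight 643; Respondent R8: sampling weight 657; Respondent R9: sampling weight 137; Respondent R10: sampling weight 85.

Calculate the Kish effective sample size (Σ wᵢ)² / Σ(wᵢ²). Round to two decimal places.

Σ wᵢ = 456 + 804 + 840 + 418 + 519 + 476 + 643 + 657 + 137 + 85 = 5035
Σ wᵢ² = 207936 + 646416 + 705600 + 174724 + 269361 + 226576 + 413449 + 431649 + 18769 + 7225 = 3101705
n_eff = 5035² / 3101705 = 25351225 / 3101705 = 8.1733192

8.17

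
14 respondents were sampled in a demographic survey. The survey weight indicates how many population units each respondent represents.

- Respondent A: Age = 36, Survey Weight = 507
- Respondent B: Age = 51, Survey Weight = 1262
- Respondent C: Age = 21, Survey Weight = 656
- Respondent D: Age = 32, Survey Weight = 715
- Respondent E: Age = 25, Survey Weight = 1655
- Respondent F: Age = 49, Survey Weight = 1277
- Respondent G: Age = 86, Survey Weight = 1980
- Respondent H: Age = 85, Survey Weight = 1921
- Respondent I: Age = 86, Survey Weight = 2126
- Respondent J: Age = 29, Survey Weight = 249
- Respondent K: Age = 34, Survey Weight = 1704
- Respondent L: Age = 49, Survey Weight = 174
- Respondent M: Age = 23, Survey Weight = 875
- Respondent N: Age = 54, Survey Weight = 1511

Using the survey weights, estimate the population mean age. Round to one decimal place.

Weighted sum = 915021
Sum of weights = 16612
Weighted mean = 915021 / 16612 = 55.081929

55.1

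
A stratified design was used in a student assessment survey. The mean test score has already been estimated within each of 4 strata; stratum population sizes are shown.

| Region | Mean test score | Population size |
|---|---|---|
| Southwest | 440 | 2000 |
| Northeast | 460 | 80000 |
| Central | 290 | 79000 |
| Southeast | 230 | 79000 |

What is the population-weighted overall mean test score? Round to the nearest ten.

Σ Nₕ·x̄ₕ = 440×2000 + 460×80000 + 290×79000 + 230×79000
  = 880000 + 36800000 + 22910000 + 18170000 = 78760000
Σ Nₕ = 2000 + 80000 + 79000 + 79000 = 240000
Overall mean = 78760000 / 240000 = 328.16667

330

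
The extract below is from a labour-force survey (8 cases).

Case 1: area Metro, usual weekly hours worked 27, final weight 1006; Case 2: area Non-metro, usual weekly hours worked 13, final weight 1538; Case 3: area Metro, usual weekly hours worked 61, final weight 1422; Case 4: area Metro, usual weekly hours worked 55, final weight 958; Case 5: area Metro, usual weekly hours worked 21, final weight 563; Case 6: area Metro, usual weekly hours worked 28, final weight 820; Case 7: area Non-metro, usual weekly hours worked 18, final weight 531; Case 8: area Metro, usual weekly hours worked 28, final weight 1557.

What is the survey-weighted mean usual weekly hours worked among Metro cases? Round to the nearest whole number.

Metro rows: 1, 3, 4, 5, 6, 8
Weighted sum = 27×1006 + 61×1422 + 55×958 + 21×563 + 28×820 + 28×1557
  = 244973
Sum of weights = 1006 + 1422 + 958 + 563 + 820 + 1557 = 6326
Weighted mean = 244973 / 6326 = 38.724787

39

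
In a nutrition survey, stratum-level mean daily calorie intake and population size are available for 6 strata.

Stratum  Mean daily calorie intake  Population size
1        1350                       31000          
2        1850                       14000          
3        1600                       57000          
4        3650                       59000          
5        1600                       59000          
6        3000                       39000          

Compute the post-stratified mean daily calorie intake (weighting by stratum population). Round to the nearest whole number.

Σ Nₕ·x̄ₕ = 1350×31000 + 1850×14000 + 1600×57000 + 3650×59000 + 1600×59000 + 3000×39000
  = 41850000 + 25900000 + 91200000 + 215350000 + 94400000 + 117000000 = 585700000
Σ Nₕ = 31000 + 14000 + 57000 + 59000 + 59000 + 39000 = 259000
Overall mean = 585700000 / 259000 = 2261.39

2261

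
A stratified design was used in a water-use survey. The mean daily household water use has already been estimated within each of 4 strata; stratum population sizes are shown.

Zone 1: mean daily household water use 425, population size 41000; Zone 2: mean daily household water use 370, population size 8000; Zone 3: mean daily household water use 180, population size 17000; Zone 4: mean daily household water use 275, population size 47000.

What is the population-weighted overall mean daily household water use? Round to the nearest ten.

320

Σ Nₕ·x̄ₕ = 425×41000 + 370×8000 + 180×17000 + 275×47000
  = 17425000 + 2960000 + 3060000 + 12925000 = 36370000
Σ Nₕ = 113000
Overall mean = 36370000 / 113000 = 321.85841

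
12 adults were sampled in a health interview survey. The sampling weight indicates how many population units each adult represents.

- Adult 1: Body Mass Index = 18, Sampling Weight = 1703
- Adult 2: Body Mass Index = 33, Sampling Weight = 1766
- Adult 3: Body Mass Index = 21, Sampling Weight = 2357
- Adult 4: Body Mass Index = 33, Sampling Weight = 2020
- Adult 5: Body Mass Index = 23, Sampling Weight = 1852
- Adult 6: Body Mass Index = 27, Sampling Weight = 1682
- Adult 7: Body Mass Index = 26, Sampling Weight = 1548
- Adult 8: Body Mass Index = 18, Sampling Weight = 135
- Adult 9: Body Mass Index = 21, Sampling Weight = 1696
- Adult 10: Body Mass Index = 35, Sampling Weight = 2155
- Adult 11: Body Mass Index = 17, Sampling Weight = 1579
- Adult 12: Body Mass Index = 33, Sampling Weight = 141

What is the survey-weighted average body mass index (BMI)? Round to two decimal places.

25.67

Weighted sum = 18×1703 + 33×1766 + 21×2357 + 33×2020 + 23×1852 + 27×1682 + 26×1548 + 18×135 + 21×1696 + 35×2155 + 17×1579 + 33×141
  = 478314
Sum of weights = 18634
Weighted mean = 478314 / 18634 = 25.668885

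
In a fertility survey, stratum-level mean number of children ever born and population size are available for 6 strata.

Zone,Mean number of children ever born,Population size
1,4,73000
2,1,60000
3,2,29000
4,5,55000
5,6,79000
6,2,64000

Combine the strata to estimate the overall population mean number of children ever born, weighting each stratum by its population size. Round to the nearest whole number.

4

Σ Nₕ·x̄ₕ = 4×73000 + 1×60000 + 2×29000 + 5×55000 + 6×79000 + 2×64000
  = 292000 + 60000 + 58000 + 275000 + 474000 + 128000 = 1287000
Σ Nₕ = 73000 + 60000 + 29000 + 55000 + 79000 + 64000 = 360000
Overall mean = 1287000 / 360000 = 3.575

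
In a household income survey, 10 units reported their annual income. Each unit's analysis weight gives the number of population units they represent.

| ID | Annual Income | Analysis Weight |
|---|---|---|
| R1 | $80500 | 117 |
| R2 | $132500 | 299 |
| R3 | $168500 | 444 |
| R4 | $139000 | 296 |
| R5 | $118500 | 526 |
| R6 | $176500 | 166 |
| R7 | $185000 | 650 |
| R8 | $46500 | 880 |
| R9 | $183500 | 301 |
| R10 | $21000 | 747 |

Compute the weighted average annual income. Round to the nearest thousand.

Weighted sum = 80500×117 + 132500×299 + 168500×444 + 139000×296 + 118500×526 + 176500×166 + 185000×650 + 46500×880 + 183500×301 + 21000×747
  = 9418500 + 39617500 + 74814000 + 41144000 + 62331000 + 29299000 + 120250000 + 40920000 + 55233500 + 15687000 = 488714500
Sum of weights = 4426
Weighted mean = 488714500 / 4426 = 110419

110000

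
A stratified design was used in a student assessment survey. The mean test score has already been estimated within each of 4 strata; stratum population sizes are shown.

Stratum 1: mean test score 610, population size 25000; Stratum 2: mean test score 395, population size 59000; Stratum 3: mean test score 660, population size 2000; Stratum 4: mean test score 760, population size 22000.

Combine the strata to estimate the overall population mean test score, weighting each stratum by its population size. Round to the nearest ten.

520

Σ Nₕ·x̄ₕ = 610×25000 + 395×59000 + 660×2000 + 760×22000
  = 56595000
Σ Nₕ = 25000 + 59000 + 2000 + 22000 = 108000
Overall mean = 56595000 / 108000 = 524.02778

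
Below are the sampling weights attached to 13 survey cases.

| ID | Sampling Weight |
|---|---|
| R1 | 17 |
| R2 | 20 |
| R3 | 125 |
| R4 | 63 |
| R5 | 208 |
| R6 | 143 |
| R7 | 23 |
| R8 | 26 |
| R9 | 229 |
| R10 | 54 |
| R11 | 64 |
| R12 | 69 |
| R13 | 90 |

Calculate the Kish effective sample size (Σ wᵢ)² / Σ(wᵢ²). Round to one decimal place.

8.1

Σ wᵢ = 1131
Σ wᵢ² = 157515
n_eff = 1131² / 157515 = 1279161 / 157515 = 8.1208837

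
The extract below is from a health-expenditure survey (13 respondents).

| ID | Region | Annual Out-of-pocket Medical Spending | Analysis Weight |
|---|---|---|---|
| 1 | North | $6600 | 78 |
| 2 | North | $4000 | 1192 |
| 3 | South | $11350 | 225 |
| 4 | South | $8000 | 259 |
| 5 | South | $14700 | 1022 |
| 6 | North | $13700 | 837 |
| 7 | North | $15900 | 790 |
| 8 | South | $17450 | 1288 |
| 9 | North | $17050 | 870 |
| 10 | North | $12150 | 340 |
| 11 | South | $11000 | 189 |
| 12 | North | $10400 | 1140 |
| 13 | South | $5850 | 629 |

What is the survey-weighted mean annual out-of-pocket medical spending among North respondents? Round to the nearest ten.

11460

North rows: 1, 2, 6, 7, 9, 10, 12
Weighted sum = 6600×78 + 4000×1192 + 13700×837 + 15900×790 + 17050×870 + 12150×340 + 10400×1140
  = 60131200
Sum of weights = 5247
Weighted mean = 60131200 / 5247 = 11460.111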